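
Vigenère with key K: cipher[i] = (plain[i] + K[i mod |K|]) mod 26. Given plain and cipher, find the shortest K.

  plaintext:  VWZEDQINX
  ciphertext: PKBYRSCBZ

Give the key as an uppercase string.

UOC

  i= 0: P-V = 20 → U
  i= 1: K-W = 14 → O
  i= 2: B-Z =  2 → C
  i= 3: Y-E = 20 → U
  i= 4: R-D = 14 → O
  i= 5: S-Q =  2 → C
  i= 6: C-I = 20 → U
  i= 7: B-N = 14 → O
  i= 8: Z-X =  2 → C
  shifts repeat with period 3: UOC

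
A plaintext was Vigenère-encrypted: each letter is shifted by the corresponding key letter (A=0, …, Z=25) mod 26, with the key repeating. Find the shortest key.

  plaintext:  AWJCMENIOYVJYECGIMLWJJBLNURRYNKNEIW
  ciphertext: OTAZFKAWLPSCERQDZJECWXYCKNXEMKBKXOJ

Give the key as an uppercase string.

OXRXTGN

  i= 0: O-A = 14 → O
  i= 1: T-W = 23 → X
  i= 2: A-J = 17 → R
  i= 3: Z-C = 23 → X
  i= 4: F-M = 19 → T
  i= 5: K-E =  6 → G
  i= 6: A-N = 13 → N
  i= 7: W-I = 14 → O
  i= 8: L-O = 23 → X
  i= 9: P-Y = 17 → R
  i=10: S-V = 23 → X
  i=11: C-J = 19 → T
  i=12: E-Y =  6 → G
  i=13: R-E = 13 → N
  i=14: Q-C = 14 → O
  i=15: D-G = 23 → X
  i=16: Z-I = 17 → R
  i=17: J-M = 23 → X
  i=18: E-L = 19 → T
  i=19: C-W =  6 → G
  i=20: W-J = 13 → N
  i=21: X-J = 14 → O
  i=22: Y-B = 23 → X
  i=23: C-L = 17 → R
  i=24: K-N = 23 → X
  i=25: N-U = 19 → T
  i=26: X-R =  6 → G
  i=27: E-R = 13 → N
  i=28: M-Y = 14 → O
  i=29: K-N = 23 → X
  i=30: B-K = 17 → R
  i=31: K-N = 23 → X
  i=32: X-E = 19 → T
  i=33: O-I =  6 → G
  i=34: J-W = 13 → N
  shifts repeat with period 7: OXRXTGN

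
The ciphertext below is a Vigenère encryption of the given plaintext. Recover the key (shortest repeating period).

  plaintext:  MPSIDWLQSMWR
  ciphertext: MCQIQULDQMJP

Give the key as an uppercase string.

  i= 0: M-M =  0 → A
  i= 1: C-P = 13 → N
  i= 2: Q-S = 24 → Y
  i= 3: I-I =  0 → A
  i= 4: Q-D = 13 → N
  i= 5: U-W = 24 → Y
  i= 6: L-L =  0 → A
  i= 7: D-Q = 13 → N
  i= 8: Q-S = 24 → Y
  i= 9: M-M =  0 → A
  i=10: J-W = 13 → N
  i=11: P-R = 24 → Y
  shifts repeat with period 3: ANY

ANY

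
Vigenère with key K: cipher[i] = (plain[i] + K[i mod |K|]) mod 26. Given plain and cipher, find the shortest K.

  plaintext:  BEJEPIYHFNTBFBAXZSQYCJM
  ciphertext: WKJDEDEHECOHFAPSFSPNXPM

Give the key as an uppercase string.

  i= 0: W-B = 21 → V
  i= 1: K-E =  6 → G
  i= 2: J-J =  0 → A
  i= 3: D-E = 25 → Z
  i= 4: E-P = 15 → P
  i= 5: D-I = 21 → V
  i= 6: E-Y =  6 → G
  i= 7: H-H =  0 → A
  i= 8: E-F = 25 → Z
  i= 9: C-N = 15 → P
  i=10: O-T = 21 → V
  i=11: H-B =  6 → G
  i=12: F-F =  0 → A
  i=13: A-B = 25 → Z
  i=14: P-A = 15 → P
  i=15: S-X = 21 → V
  i=16: F-Z =  6 → G
  i=17: S-S =  0 → A
  i=18: P-Q = 25 → Z
  i=19: N-Y = 15 → P
  i=20: X-C = 21 → V
  i=21: P-J =  6 → G
  i=22: M-M =  0 → A
  shifts repeat with period 5: VGAZP

VGAZP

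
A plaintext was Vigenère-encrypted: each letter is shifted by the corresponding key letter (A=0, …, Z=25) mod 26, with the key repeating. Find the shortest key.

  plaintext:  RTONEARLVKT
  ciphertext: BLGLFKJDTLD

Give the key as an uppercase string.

  i= 0: B-R = 10 → K
  i= 1: L-T = 18 → S
  i= 2: G-O = 18 → S
  i= 3: L-N = 24 → Y
  i= 4: F-E =  1 → B
  i= 5: K-A = 10 → K
  i= 6: J-R = 18 → S
  i= 7: D-L = 18 → S
  i= 8: T-V = 24 → Y
  i= 9: L-K =  1 → B
  i=10: D-T = 10 → K
  shifts repeat with period 5: KSSYB

KSSYB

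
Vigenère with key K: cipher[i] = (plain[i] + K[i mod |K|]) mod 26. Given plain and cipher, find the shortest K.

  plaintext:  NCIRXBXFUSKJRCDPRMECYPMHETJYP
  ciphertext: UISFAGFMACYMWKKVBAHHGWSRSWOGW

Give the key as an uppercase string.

  i= 0: U-N =  7 → H
  i= 1: I-C =  6 → G
  i= 2: S-I = 10 → K
  i= 3: F-R = 14 → O
  i= 4: A-X =  3 → D
  i= 5: G-B =  5 → F
  i= 6: F-X =  8 → I
  i= 7: M-F =  7 → H
  i= 8: A-U =  6 → G
  i= 9: C-S = 10 → K
  i=10: Y-K = 14 → O
  i=11: M-J =  3 → D
  i=12: W-R =  5 → F
  i=13: K-C =  8 → I
  i=14: K-D =  7 → H
  i=15: V-P =  6 → G
  i=16: B-R = 10 → K
  i=17: A-M = 14 → O
  i=18: H-E =  3 → D
  i=19: H-C =  5 → F
  i=20: G-Y =  8 → I
  i=21: W-P =  7 → H
  i=22: S-M =  6 → G
  i=23: R-H = 10 → K
  i=24: S-E = 14 → O
  i=25: W-T =  3 → D
  i=26: O-J =  5 → F
  i=27: G-Y =  8 → I
  i=28: W-P =  7 → H
  shifts repeat with period 7: HGKODFI

HGKODFI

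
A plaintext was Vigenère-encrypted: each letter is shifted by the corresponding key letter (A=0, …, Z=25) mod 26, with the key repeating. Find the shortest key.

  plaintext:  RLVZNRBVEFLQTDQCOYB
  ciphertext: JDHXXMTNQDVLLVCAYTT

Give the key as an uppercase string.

  i= 0: J-R = 18 → S
  i= 1: D-L = 18 → S
  i= 2: H-V = 12 → M
  i= 3: X-Z = 24 → Y
  i= 4: X-N = 10 → K
  i= 5: M-R = 21 → V
  i= 6: T-B = 18 → S
  i= 7: N-V = 18 → S
  i= 8: Q-E = 12 → M
  i= 9: D-F = 24 → Y
  i=10: V-L = 10 → K
  i=11: L-Q = 21 → V
  i=12: L-T = 18 → S
  i=13: V-D = 18 → S
  i=14: C-Q = 12 → M
  i=15: A-C = 24 → Y
  i=16: Y-O = 10 → K
  i=17: T-Y = 21 → V
  i=18: T-B = 18 → S
  shifts repeat with period 6: SSMYKV

SSMYKV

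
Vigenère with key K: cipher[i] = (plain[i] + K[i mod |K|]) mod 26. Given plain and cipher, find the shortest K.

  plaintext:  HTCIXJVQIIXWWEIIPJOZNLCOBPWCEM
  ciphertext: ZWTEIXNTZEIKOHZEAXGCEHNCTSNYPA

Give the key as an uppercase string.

  i= 0: Z-H = 18 → S
  i= 1: W-T =  3 → D
  i= 2: T-C = 17 → R
  i= 3: E-I = 22 → W
  i= 4: I-X = 11 → L
  i= 5: X-J = 14 → O
  i= 6: N-V = 18 → S
  i= 7: T-Q =  3 → D
  i= 8: Z-I = 17 → R
  i= 9: E-I = 22 → W
  i=10: I-X = 11 → L
  i=11: K-W = 14 → O
  i=12: O-W = 18 → S
  i=13: H-E =  3 → D
  i=14: Z-I = 17 → R
  i=15: E-I = 22 → W
  i=16: A-P = 11 → L
  i=17: X-J = 14 → O
  i=18: G-O = 18 → S
  i=19: C-Z =  3 → D
  i=20: E-N = 17 → R
  i=21: H-L = 22 → W
  i=22: N-C = 11 → L
  i=23: C-O = 14 → O
  i=24: T-B = 18 → S
  i=25: S-P =  3 → D
  i=26: N-W = 17 → R
  i=27: Y-C = 22 → W
  i=28: P-E = 11 → L
  i=29: A-M = 14 → O
  shifts repeat with period 6: SDRWLO

SDRWLO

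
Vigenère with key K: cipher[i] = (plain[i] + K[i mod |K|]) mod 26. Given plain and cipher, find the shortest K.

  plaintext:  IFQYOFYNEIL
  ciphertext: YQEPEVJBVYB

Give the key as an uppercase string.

QLORQ

  i= 0: Y-I = 16 → Q
  i= 1: Q-F = 11 → L
  i= 2: E-Q = 14 → O
  i= 3: P-Y = 17 → R
  i= 4: E-O = 16 → Q
  i= 5: V-F = 16 → Q
  i= 6: J-Y = 11 → L
  i= 7: B-N = 14 → O
  i= 8: V-E = 17 → R
  i= 9: Y-I = 16 → Q
  i=10: B-L = 16 → Q
  shifts repeat with period 5: QLORQ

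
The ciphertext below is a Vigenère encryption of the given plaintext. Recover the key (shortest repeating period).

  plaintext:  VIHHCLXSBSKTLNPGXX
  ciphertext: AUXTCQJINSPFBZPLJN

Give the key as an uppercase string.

  i= 0: A-V =  5 → F
  i= 1: U-I = 12 → M
  i= 2: X-H = 16 → Q
  i= 3: T-H = 12 → M
  i= 4: C-C =  0 → A
  i= 5: Q-L =  5 → F
  i= 6: J-X = 12 → M
  i= 7: I-S = 16 → Q
  i= 8: N-B = 12 → M
  i= 9: S-S =  0 → A
  i=10: P-K =  5 → F
  i=11: F-T = 12 → M
  i=12: B-L = 16 → Q
  i=13: Z-N = 12 → M
  i=14: P-P =  0 → A
  i=15: L-G =  5 → F
  i=16: J-X = 12 → M
  i=17: N-X = 16 → Q
  shifts repeat with period 5: FMQMA

FMQMA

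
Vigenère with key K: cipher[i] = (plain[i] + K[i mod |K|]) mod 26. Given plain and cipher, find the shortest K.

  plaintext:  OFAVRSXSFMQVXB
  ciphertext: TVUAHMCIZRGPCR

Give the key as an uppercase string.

FQU

  i= 0: T-O =  5 → F
  i= 1: V-F = 16 → Q
  i= 2: U-A = 20 → U
  i= 3: A-V =  5 → F
  i= 4: H-R = 16 → Q
  i= 5: M-S = 20 → U
  i= 6: C-X =  5 → F
  i= 7: I-S = 16 → Q
  i= 8: Z-F = 20 → U
  i= 9: R-M =  5 → F
  i=10: G-Q = 16 → Q
  i=11: P-V = 20 → U
  i=12: C-X =  5 → F
  i=13: R-B = 16 → Q
  shifts repeat with period 3: FQU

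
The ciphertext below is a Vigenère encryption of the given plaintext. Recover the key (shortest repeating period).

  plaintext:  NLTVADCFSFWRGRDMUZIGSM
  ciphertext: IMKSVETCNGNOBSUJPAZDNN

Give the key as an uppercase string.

  i= 0: I-N = 21 → V
  i= 1: M-L =  1 → B
  i= 2: K-T = 17 → R
  i= 3: S-V = 23 → X
  i= 4: V-A = 21 → V
  i= 5: E-D =  1 → B
  i= 6: T-C = 17 → R
  i= 7: C-F = 23 → X
  i= 8: N-S = 21 → V
  i= 9: G-F =  1 → B
  i=10: N-W = 17 → R
  i=11: O-R = 23 → X
  i=12: B-G = 21 → V
  i=13: S-R =  1 → B
  i=14: U-D = 17 → R
  i=15: J-M = 23 → X
  i=16: P-U = 21 → V
  i=17: A-Z =  1 → B
  i=18: Z-I = 17 → R
  i=19: D-G = 23 → X
  i=20: N-S = 21 → V
  i=21: N-M =  1 → B
  shifts repeat with period 4: VBRX

VBRX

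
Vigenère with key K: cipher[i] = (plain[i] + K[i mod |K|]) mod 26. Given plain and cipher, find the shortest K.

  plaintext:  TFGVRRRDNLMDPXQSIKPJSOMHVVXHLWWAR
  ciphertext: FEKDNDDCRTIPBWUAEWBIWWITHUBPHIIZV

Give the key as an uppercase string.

  i= 0: F-T = 12 → M
  i= 1: E-F = 25 → Z
  i= 2: K-G =  4 → E
  i= 3: D-V =  8 → I
  i= 4: N-R = 22 → W
  i= 5: D-R = 12 → M
  i= 6: D-R = 12 → M
  i= 7: C-D = 25 → Z
  i= 8: R-N =  4 → E
  i= 9: T-L =  8 → I
  i=10: I-M = 22 → W
  i=11: P-D = 12 → M
  i=12: B-P = 12 → M
  i=13: W-X = 25 → Z
  i=14: U-Q =  4 → E
  i=15: A-S =  8 → I
  i=16: E-I = 22 → W
  i=17: W-K = 12 → M
  i=18: B-P = 12 → M
  i=19: I-J = 25 → Z
  i=20: W-S =  4 → E
  i=21: W-O =  8 → I
  i=22: I-M = 22 → W
  i=23: T-H = 12 → M
  i=24: H-V = 12 → M
  i=25: U-V = 25 → Z
  i=26: B-X =  4 → E
  i=27: P-H =  8 → I
  i=28: H-L = 22 → W
  i=29: I-W = 12 → M
  i=30: I-W = 12 → M
  i=31: Z-A = 25 → Z
  i=32: V-R =  4 → E
  shifts repeat with period 6: MZEIWM

MZEIWM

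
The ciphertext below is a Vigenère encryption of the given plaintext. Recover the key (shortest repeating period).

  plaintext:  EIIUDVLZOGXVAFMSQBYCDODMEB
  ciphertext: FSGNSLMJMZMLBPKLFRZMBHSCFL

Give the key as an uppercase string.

BKYTPQ

  i= 0: F-E =  1 → B
  i= 1: S-I = 10 → K
  i= 2: G-I = 24 → Y
  i= 3: N-U = 19 → T
  i= 4: S-D = 15 → P
  i= 5: L-V = 16 → Q
  i= 6: M-L =  1 → B
  i= 7: J-Z = 10 → K
  i= 8: M-O = 24 → Y
  i= 9: Z-G = 19 → T
  i=10: M-X = 15 → P
  i=11: L-V = 16 → Q
  i=12: B-A =  1 → B
  i=13: P-F = 10 → K
  i=14: K-M = 24 → Y
  i=15: L-S = 19 → T
  i=16: F-Q = 15 → P
  i=17: R-B = 16 → Q
  i=18: Z-Y =  1 → B
  i=19: M-C = 10 → K
  i=20: B-D = 24 → Y
  i=21: H-O = 19 → T
  i=22: S-D = 15 → P
  i=23: C-M = 16 → Q
  i=24: F-E =  1 → B
  i=25: L-B = 10 → K
  shifts repeat with period 6: BKYTPQ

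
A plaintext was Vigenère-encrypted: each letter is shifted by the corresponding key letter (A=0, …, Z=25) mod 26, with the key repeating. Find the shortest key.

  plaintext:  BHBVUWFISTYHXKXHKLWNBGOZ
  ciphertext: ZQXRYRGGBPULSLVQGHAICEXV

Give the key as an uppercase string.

YJWWEVB

  i= 0: Z-B = 24 → Y
  i= 1: Q-H =  9 → J
  i= 2: X-B = 22 → W
  i= 3: R-V = 22 → W
  i= 4: Y-U =  4 → E
  i= 5: R-W = 21 → V
  i= 6: G-F =  1 → B
  i= 7: G-I = 24 → Y
  i= 8: B-S =  9 → J
  i= 9: P-T = 22 → W
  i=10: U-Y = 22 → W
  i=11: L-H =  4 → E
  i=12: S-X = 21 → V
  i=13: L-K =  1 → B
  i=14: V-X = 24 → Y
  i=15: Q-H =  9 → J
  i=16: G-K = 22 → W
  i=17: H-L = 22 → W
  i=18: A-W =  4 → E
  i=19: I-N = 21 → V
  i=20: C-B =  1 → B
  i=21: E-G = 24 → Y
  i=22: X-O =  9 → J
  i=23: V-Z = 22 → W
  shifts repeat with period 7: YJWWEVB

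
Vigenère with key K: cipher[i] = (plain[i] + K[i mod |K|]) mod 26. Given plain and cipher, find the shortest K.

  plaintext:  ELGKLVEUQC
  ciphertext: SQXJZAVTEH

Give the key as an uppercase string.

  i= 0: S-E = 14 → O
  i= 1: Q-L =  5 → F
  i= 2: X-G = 17 → R
  i= 3: J-K = 25 → Z
  i= 4: Z-L = 14 → O
  i= 5: A-V =  5 → F
  i= 6: V-E = 17 → R
  i= 7: T-U = 25 → Z
  i= 8: E-Q = 14 → O
  i= 9: H-C =  5 → F
  shifts repeat with period 4: OFRZ

OFRZ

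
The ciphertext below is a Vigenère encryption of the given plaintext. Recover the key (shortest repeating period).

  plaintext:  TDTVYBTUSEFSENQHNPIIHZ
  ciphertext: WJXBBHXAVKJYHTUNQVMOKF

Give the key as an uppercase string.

  i= 0: W-T =  3 → D
  i= 1: J-D =  6 → G
  i= 2: X-T =  4 → E
  i= 3: B-V =  6 → G
  i= 4: B-Y =  3 → D
  i= 5: H-B =  6 → G
  i= 6: X-T =  4 → E
  i= 7: A-U =  6 → G
  i= 8: V-S =  3 → D
  i= 9: K-E =  6 → G
  i=10: J-F =  4 → E
  i=11: Y-S =  6 → G
  i=12: H-E =  3 → D
  i=13: T-N =  6 → G
  i=14: U-Q =  4 → E
  i=15: N-H =  6 → G
  i=16: Q-N =  3 → D
  i=17: V-P =  6 → G
  i=18: M-I =  4 → E
  i=19: O-I =  6 → G
  i=20: K-H =  3 → D
  i=21: F-Z =  6 → G
  shifts repeat with period 4: DGEG

DGEG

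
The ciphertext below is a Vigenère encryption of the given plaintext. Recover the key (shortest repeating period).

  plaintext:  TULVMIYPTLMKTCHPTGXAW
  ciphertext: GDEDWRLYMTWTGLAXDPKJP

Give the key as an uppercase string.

NJTIKJ

  i= 0: G-T = 13 → N
  i= 1: D-U =  9 → J
  i= 2: E-L = 19 → T
  i= 3: D-V =  8 → I
  i= 4: W-M = 10 → K
  i= 5: R-I =  9 → J
  i= 6: L-Y = 13 → N
  i= 7: Y-P =  9 → J
  i= 8: M-T = 19 → T
  i= 9: T-L =  8 → I
  i=10: W-M = 10 → K
  i=11: T-K =  9 → J
  i=12: G-T = 13 → N
  i=13: L-C =  9 → J
  i=14: A-H = 19 → T
  i=15: X-P =  8 → I
  i=16: D-T = 10 → K
  i=17: P-G =  9 → J
  i=18: K-X = 13 → N
  i=19: J-A =  9 → J
  i=20: P-W = 19 → T
  shifts repeat with period 6: NJTIKJ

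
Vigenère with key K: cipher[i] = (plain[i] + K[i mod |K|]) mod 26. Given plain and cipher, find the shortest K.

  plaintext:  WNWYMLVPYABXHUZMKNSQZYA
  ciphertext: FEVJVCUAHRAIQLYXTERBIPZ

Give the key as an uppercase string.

JRZL

  i= 0: F-W =  9 → J
  i= 1: E-N = 17 → R
  i= 2: V-W = 25 → Z
  i= 3: J-Y = 11 → L
  i= 4: V-M =  9 → J
  i= 5: C-L = 17 → R
  i= 6: U-V = 25 → Z
  i= 7: A-P = 11 → L
  i= 8: H-Y =  9 → J
  i= 9: R-A = 17 → R
  i=10: A-B = 25 → Z
  i=11: I-X = 11 → L
  i=12: Q-H =  9 → J
  i=13: L-U = 17 → R
  i=14: Y-Z = 25 → Z
  i=15: X-M = 11 → L
  i=16: T-K =  9 → J
  i=17: E-N = 17 → R
  i=18: R-S = 25 → Z
  i=19: B-Q = 11 → L
  i=20: I-Z =  9 → J
  i=21: P-Y = 17 → R
  i=22: Z-A = 25 → Z
  shifts repeat with period 4: JRZL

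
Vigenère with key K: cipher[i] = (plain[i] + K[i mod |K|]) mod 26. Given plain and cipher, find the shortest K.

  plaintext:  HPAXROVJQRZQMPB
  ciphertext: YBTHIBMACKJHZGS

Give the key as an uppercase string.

  i= 0: Y-H = 17 → R
  i= 1: B-P = 12 → M
  i= 2: T-A = 19 → T
  i= 3: H-X = 10 → K
  i= 4: I-R = 17 → R
  i= 5: B-O = 13 → N
  i= 6: M-V = 17 → R
  i= 7: A-J = 17 → R
  i= 8: C-Q = 12 → M
  i= 9: K-R = 19 → T
  i=10: J-Z = 10 → K
  i=11: H-Q = 17 → R
  i=12: Z-M = 13 → N
  i=13: G-P = 17 → R
  i=14: S-B = 17 → R
  shifts repeat with period 7: RMTKRNR

RMTKRNR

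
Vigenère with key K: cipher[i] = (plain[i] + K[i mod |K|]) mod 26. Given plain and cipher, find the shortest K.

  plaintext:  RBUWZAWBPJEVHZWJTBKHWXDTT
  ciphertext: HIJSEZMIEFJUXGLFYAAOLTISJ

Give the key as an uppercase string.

  i= 0: H-R = 16 → Q
  i= 1: I-B =  7 → H
  i= 2: J-U = 15 → P
  i= 3: S-W = 22 → W
  i= 4: E-Z =  5 → F
  i= 5: Z-A = 25 → Z
  i= 6: M-W = 16 → Q
  i= 7: I-B =  7 → H
  i= 8: E-P = 15 → P
  i= 9: F-J = 22 → W
  i=10: J-E =  5 → F
  i=11: U-V = 25 → Z
  i=12: X-H = 16 → Q
  i=13: G-Z =  7 → H
  i=14: L-W = 15 → P
  i=15: F-J = 22 → W
  i=16: Y-T =  5 → F
  i=17: A-B = 25 → Z
  i=18: A-K = 16 → Q
  i=19: O-H =  7 → H
  i=20: L-W = 15 → P
  i=21: T-X = 22 → W
  i=22: I-D =  5 → F
  i=23: S-T = 25 → Z
  i=24: J-T = 16 → Q
  shifts repeat with period 6: QHPWFZ

QHPWFZ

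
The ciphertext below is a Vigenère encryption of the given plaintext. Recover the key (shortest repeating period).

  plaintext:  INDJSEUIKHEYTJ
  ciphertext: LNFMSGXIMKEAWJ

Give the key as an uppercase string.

DAC

  i= 0: L-I =  3 → D
  i= 1: N-N =  0 → A
  i= 2: F-D =  2 → C
  i= 3: M-J =  3 → D
  i= 4: S-S =  0 → A
  i= 5: G-E =  2 → C
  i= 6: X-U =  3 → D
  i= 7: I-I =  0 → A
  i= 8: M-K =  2 → C
  i= 9: K-H =  3 → D
  i=10: E-E =  0 → A
  i=11: A-Y =  2 → C
  i=12: W-T =  3 → D
  i=13: J-J =  0 → A
  shifts repeat with period 3: DAC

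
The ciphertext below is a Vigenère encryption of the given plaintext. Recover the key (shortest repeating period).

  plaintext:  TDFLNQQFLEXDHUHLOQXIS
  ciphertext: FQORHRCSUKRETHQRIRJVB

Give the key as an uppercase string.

MNJGUB

  i= 0: F-T = 12 → M
  i= 1: Q-D = 13 → N
  i= 2: O-F =  9 → J
  i= 3: R-L =  6 → G
  i= 4: H-N = 20 → U
  i= 5: R-Q =  1 → B
  i= 6: C-Q = 12 → M
  i= 7: S-F = 13 → N
  i= 8: U-L =  9 → J
  i= 9: K-E =  6 → G
  i=10: R-X = 20 → U
  i=11: E-D =  1 → B
  i=12: T-H = 12 → M
  i=13: H-U = 13 → N
  i=14: Q-H =  9 → J
  i=15: R-L =  6 → G
  i=16: I-O = 20 → U
  i=17: R-Q =  1 → B
  i=18: J-X = 12 → M
  i=19: V-I = 13 → N
  i=20: B-S =  9 → J
  shifts repeat with period 6: MNJGUB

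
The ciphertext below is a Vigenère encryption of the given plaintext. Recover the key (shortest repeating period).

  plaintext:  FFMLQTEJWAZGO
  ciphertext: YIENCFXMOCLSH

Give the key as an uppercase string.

TDSCMM

  i= 0: Y-F = 19 → T
  i= 1: I-F =  3 → D
  i= 2: E-M = 18 → S
  i= 3: N-L =  2 → C
  i= 4: C-Q = 12 → M
  i= 5: F-T = 12 → M
  i= 6: X-E = 19 → T
  i= 7: M-J =  3 → D
  i= 8: O-W = 18 → S
  i= 9: C-A =  2 → C
  i=10: L-Z = 12 → M
  i=11: S-G = 12 → M
  i=12: H-O = 19 → T
  shifts repeat with period 6: TDSCMM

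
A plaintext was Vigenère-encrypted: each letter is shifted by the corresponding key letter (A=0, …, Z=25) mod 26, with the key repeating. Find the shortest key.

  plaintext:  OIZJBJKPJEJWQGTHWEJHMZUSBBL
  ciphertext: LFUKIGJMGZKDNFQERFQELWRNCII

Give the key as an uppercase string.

  i= 0: L-O = 23 → X
  i= 1: F-I = 23 → X
  i= 2: U-Z = 21 → V
  i= 3: K-J =  1 → B
  i= 4: I-B =  7 → H
  i= 5: G-J = 23 → X
  i= 6: J-K = 25 → Z
  i= 7: M-P = 23 → X
  i= 8: G-J = 23 → X
  i= 9: Z-E = 21 → V
  i=10: K-J =  1 → B
  i=11: D-W =  7 → H
  i=12: N-Q = 23 → X
  i=13: F-G = 25 → Z
  i=14: Q-T = 23 → X
  i=15: E-H = 23 → X
  i=16: R-W = 21 → V
  i=17: F-E =  1 → B
  i=18: Q-J =  7 → H
  i=19: E-H = 23 → X
  i=20: L-M = 25 → Z
  i=21: W-Z = 23 → X
  i=22: R-U = 23 → X
  i=23: N-S = 21 → V
  i=24: C-B =  1 → B
  i=25: I-B =  7 → H
  i=26: I-L = 23 → X
  shifts repeat with period 7: XXVBHXZ

XXVBHXZ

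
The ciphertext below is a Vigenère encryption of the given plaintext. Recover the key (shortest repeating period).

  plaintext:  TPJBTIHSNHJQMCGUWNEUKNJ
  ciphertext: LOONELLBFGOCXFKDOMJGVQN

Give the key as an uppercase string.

  i= 0: L-T = 18 → S
  i= 1: O-P = 25 → Z
  i= 2: O-J =  5 → F
  i= 3: N-B = 12 → M
  i= 4: E-T = 11 → L
  i= 5: L-I =  3 → D
  i= 6: L-H =  4 → E
  i= 7: B-S =  9 → J
  i= 8: F-N = 18 → S
  i= 9: G-H = 25 → Z
  i=10: O-J =  5 → F
  i=11: C-Q = 12 → M
  i=12: X-M = 11 → L
  i=13: F-C =  3 → D
  i=14: K-G =  4 → E
  i=15: D-U =  9 → J
  i=16: O-W = 18 → S
  i=17: M-N = 25 → Z
  i=18: J-E =  5 → F
  i=19: G-U = 12 → M
  i=20: V-K = 11 → L
  i=21: Q-N =  3 → D
  i=22: N-J =  4 → E
  shifts repeat with period 8: SZFMLDEJ

SZFMLDEJ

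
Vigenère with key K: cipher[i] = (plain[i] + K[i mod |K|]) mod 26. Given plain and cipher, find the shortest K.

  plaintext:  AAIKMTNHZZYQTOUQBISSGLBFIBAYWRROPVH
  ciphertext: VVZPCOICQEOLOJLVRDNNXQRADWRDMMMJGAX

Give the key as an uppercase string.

VVRFQV

  i= 0: V-A = 21 → V
  i= 1: V-A = 21 → V
  i= 2: Z-I = 17 → R
  i= 3: P-K =  5 → F
  i= 4: C-M = 16 → Q
  i= 5: O-T = 21 → V
  i= 6: I-N = 21 → V
  i= 7: C-H = 21 → V
  i= 8: Q-Z = 17 → R
  i= 9: E-Z =  5 → F
  i=10: O-Y = 16 → Q
  i=11: L-Q = 21 → V
  i=12: O-T = 21 → V
  i=13: J-O = 21 → V
  i=14: L-U = 17 → R
  i=15: V-Q =  5 → F
  i=16: R-B = 16 → Q
  i=17: D-I = 21 → V
  i=18: N-S = 21 → V
  i=19: N-S = 21 → V
  i=20: X-G = 17 → R
  i=21: Q-L =  5 → F
  i=22: R-B = 16 → Q
  i=23: A-F = 21 → V
  i=24: D-I = 21 → V
  i=25: W-B = 21 → V
  i=26: R-A = 17 → R
  i=27: D-Y =  5 → F
  i=28: M-W = 16 → Q
  i=29: M-R = 21 → V
  i=30: M-R = 21 → V
  i=31: J-O = 21 → V
  i=32: G-P = 17 → R
  i=33: A-V =  5 → F
  i=34: X-H = 16 → Q
  shifts repeat with period 6: VVRFQV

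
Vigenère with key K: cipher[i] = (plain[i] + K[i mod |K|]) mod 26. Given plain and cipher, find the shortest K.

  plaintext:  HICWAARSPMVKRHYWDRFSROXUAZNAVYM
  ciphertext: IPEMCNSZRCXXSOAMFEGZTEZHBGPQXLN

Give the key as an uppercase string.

BHCQCN

  i= 0: I-H =  1 → B
  i= 1: P-I =  7 → H
  i= 2: E-C =  2 → C
  i= 3: M-W = 16 → Q
  i= 4: C-A =  2 → C
  i= 5: N-A = 13 → N
  i= 6: S-R =  1 → B
  i= 7: Z-S =  7 → H
  i= 8: R-P =  2 → C
  i= 9: C-M = 16 → Q
  i=10: X-V =  2 → C
  i=11: X-K = 13 → N
  i=12: S-R =  1 → B
  i=13: O-H =  7 → H
  i=14: A-Y =  2 → C
  i=15: M-W = 16 → Q
  i=16: F-D =  2 → C
  i=17: E-R = 13 → N
  i=18: G-F =  1 → B
  i=19: Z-S =  7 → H
  i=20: T-R =  2 → C
  i=21: E-O = 16 → Q
  i=22: Z-X =  2 → C
  i=23: H-U = 13 → N
  i=24: B-A =  1 → B
  i=25: G-Z =  7 → H
  i=26: P-N =  2 → C
  i=27: Q-A = 16 → Q
  i=28: X-V =  2 → C
  i=29: L-Y = 13 → N
  i=30: N-M =  1 → B
  shifts repeat with period 6: BHCQCN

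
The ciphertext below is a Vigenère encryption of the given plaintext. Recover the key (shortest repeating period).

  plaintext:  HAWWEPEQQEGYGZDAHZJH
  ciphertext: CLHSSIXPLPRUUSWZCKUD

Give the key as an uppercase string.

  i= 0: C-H = 21 → V
  i= 1: L-A = 11 → L
  i= 2: H-W = 11 → L
  i= 3: S-W = 22 → W
  i= 4: S-E = 14 → O
  i= 5: I-P = 19 → T
  i= 6: X-E = 19 → T
  i= 7: P-Q = 25 → Z
  i= 8: L-Q = 21 → V
  i= 9: P-E = 11 → L
  i=10: R-G = 11 → L
  i=11: U-Y = 22 → W
  i=12: U-G = 14 → O
  i=13: S-Z = 19 → T
  i=14: W-D = 19 → T
  i=15: Z-A = 25 → Z
  i=16: C-H = 21 → V
  i=17: K-Z = 11 → L
  i=18: U-J = 11 → L
  i=19: D-H = 22 → W
  shifts repeat with period 8: VLLWOTTZ

VLLWOTTZ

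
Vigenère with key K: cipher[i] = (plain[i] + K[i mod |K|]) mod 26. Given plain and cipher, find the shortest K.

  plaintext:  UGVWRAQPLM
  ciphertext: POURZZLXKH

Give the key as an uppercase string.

  i= 0: P-U = 21 → V
  i= 1: O-G =  8 → I
  i= 2: U-V = 25 → Z
  i= 3: R-W = 21 → V
  i= 4: Z-R =  8 → I
  i= 5: Z-A = 25 → Z
  i= 6: L-Q = 21 → V
  i= 7: X-P =  8 → I
  i= 8: K-L = 25 → Z
  i= 9: H-M = 21 → V
  shifts repeat with period 3: VIZ

VIZ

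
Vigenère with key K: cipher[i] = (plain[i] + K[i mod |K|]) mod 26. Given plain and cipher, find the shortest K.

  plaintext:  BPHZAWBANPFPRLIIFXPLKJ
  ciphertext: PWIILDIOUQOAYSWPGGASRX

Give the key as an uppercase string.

OHBJLHH

  i= 0: P-B = 14 → O
  i= 1: W-P =  7 → H
  i= 2: I-H =  1 → B
  i= 3: I-Z =  9 → J
  i= 4: L-A = 11 → L
  i= 5: D-W =  7 → H
  i= 6: I-B =  7 → H
  i= 7: O-A = 14 → O
  i= 8: U-N =  7 → H
  i= 9: Q-P =  1 → B
  i=10: O-F =  9 → J
  i=11: A-P = 11 → L
  i=12: Y-R =  7 → H
  i=13: S-L =  7 → H
  i=14: W-I = 14 → O
  i=15: P-I =  7 → H
  i=16: G-F =  1 → B
  i=17: G-X =  9 → J
  i=18: A-P = 11 → L
  i=19: S-L =  7 → H
  i=20: R-K =  7 → H
  i=21: X-J = 14 → O
  shifts repeat with period 7: OHBJLHH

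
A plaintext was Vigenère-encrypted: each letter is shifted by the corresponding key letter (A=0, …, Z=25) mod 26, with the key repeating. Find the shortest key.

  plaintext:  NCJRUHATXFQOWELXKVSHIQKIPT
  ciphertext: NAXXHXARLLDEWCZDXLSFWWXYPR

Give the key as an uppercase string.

AYOGNQ

  i= 0: N-N =  0 → A
  i= 1: A-C = 24 → Y
  i= 2: X-J = 14 → O
  i= 3: X-R =  6 → G
  i= 4: H-U = 13 → N
  i= 5: X-H = 16 → Q
  i= 6: A-A =  0 → A
  i= 7: R-T = 24 → Y
  i= 8: L-X = 14 → O
  i= 9: L-F =  6 → G
  i=10: D-Q = 13 → N
  i=11: E-O = 16 → Q
  i=12: W-W =  0 → A
  i=13: C-E = 24 → Y
  i=14: Z-L = 14 → O
  i=15: D-X =  6 → G
  i=16: X-K = 13 → N
  i=17: L-V = 16 → Q
  i=18: S-S =  0 → A
  i=19: F-H = 24 → Y
  i=20: W-I = 14 → O
  i=21: W-Q =  6 → G
  i=22: X-K = 13 → N
  i=23: Y-I = 16 → Q
  i=24: P-P =  0 → A
  i=25: R-T = 24 → Y
  shifts repeat with period 6: AYOGNQ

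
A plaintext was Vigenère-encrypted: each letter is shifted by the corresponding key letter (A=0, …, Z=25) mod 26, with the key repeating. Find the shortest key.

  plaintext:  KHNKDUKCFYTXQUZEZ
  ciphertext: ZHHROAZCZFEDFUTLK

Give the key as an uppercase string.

  i= 0: Z-K = 15 → P
  i= 1: H-H =  0 → A
  i= 2: H-N = 20 → U
  i= 3: R-K =  7 → H
  i= 4: O-D = 11 → L
  i= 5: A-U =  6 → G
  i= 6: Z-K = 15 → P
  i= 7: C-C =  0 → A
  i= 8: Z-F = 20 → U
  i= 9: F-Y =  7 → H
  i=10: E-T = 11 → L
  i=11: D-X =  6 → G
  i=12: F-Q = 15 → P
  i=13: U-U =  0 → A
  i=14: T-Z = 20 → U
  i=15: L-E =  7 → H
  i=16: K-Z = 11 → L
  shifts repeat with period 6: PAUHLG

PAUHLG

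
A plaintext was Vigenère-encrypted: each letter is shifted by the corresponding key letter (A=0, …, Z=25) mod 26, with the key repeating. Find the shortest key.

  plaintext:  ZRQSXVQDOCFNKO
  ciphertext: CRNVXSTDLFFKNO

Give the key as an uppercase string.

  i= 0: C-Z =  3 → D
  i= 1: R-R =  0 → A
  i= 2: N-Q = 23 → X
  i= 3: V-S =  3 → D
  i= 4: X-X =  0 → A
  i= 5: S-V = 23 → X
  i= 6: T-Q =  3 → D
  i= 7: D-D =  0 → A
  i= 8: L-O = 23 → X
  i= 9: F-C =  3 → D
  i=10: F-F =  0 → A
  i=11: K-N = 23 → X
  i=12: N-K =  3 → D
  i=13: O-O =  0 → A
  shifts repeat with period 3: DAX

DAX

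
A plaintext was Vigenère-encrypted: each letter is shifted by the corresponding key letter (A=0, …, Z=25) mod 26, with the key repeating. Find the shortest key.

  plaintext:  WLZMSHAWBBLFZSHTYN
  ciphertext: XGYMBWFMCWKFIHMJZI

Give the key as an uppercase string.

BVZAJPFQ

  i= 0: X-W =  1 → B
  i= 1: G-L = 21 → V
  i= 2: Y-Z = 25 → Z
  i= 3: M-M =  0 → A
  i= 4: B-S =  9 → J
  i= 5: W-H = 15 → P
  i= 6: F-A =  5 → F
  i= 7: M-W = 16 → Q
  i= 8: C-B =  1 → B
  i= 9: W-B = 21 → V
  i=10: K-L = 25 → Z
  i=11: F-F =  0 → A
  i=12: I-Z =  9 → J
  i=13: H-S = 15 → P
  i=14: M-H =  5 → F
  i=15: J-T = 16 → Q
  i=16: Z-Y =  1 → B
  i=17: I-N = 21 → V
  shifts repeat with period 8: BVZAJPFQ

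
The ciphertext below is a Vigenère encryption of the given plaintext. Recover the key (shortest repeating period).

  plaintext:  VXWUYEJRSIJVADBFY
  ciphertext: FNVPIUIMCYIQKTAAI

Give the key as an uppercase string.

  i= 0: F-V = 10 → K
  i= 1: N-X = 16 → Q
  i= 2: V-W = 25 → Z
  i= 3: P-U = 21 → V
  i= 4: I-Y = 10 → K
  i= 5: U-E = 16 → Q
  i= 6: I-J = 25 → Z
  i= 7: M-R = 21 → V
  i= 8: C-S = 10 → K
  i= 9: Y-I = 16 → Q
  i=10: I-J = 25 → Z
  i=11: Q-V = 21 → V
  i=12: K-A = 10 → K
  i=13: T-D = 16 → Q
  i=14: A-B = 25 → Z
  i=15: A-F = 21 → V
  i=16: I-Y = 10 → K
  shifts repeat with period 4: KQZV

KQZV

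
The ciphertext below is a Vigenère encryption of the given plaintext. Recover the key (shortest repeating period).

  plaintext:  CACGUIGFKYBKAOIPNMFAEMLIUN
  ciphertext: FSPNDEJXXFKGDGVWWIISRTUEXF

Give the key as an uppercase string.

  i= 0: F-C =  3 → D
  i= 1: S-A = 18 → S
  i= 2: P-C = 13 → N
  i= 3: N-G =  7 → H
  i= 4: D-U =  9 → J
  i= 5: E-I = 22 → W
  i= 6: J-G =  3 → D
  i= 7: X-F = 18 → S
  i= 8: X-K = 13 → N
  i= 9: F-Y =  7 → H
  i=10: K-B =  9 → J
  i=11: G-K = 22 → W
  i=12: D-A =  3 → D
  i=13: G-O = 18 → S
  i=14: V-I = 13 → N
  i=15: W-P =  7 → H
  i=16: W-N =  9 → J
  i=17: I-M = 22 → W
  i=18: I-F =  3 → D
  i=19: S-A = 18 → S
  i=20: R-E = 13 → N
  i=21: T-M =  7 → H
  i=22: U-L =  9 → J
  i=23: E-I = 22 → W
  i=24: X-U =  3 → D
  i=25: F-N = 18 → S
  shifts repeat with period 6: DSNHJW

DSNHJW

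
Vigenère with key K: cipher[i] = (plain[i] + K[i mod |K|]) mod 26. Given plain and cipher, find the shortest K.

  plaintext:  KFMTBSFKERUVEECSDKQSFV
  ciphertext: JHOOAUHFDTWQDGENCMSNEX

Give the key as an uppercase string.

ZCCV

  i= 0: J-K = 25 → Z
  i= 1: H-F =  2 → C
  i= 2: O-M =  2 → C
  i= 3: O-T = 21 → V
  i= 4: A-B = 25 → Z
  i= 5: U-S =  2 → C
  i= 6: H-F =  2 → C
  i= 7: F-K = 21 → V
  i= 8: D-E = 25 → Z
  i= 9: T-R =  2 → C
  i=10: W-U =  2 → C
  i=11: Q-V = 21 → V
  i=12: D-E = 25 → Z
  i=13: G-E =  2 → C
  i=14: E-C =  2 → C
  i=15: N-S = 21 → V
  i=16: C-D = 25 → Z
  i=17: M-K =  2 → C
  i=18: S-Q =  2 → C
  i=19: N-S = 21 → V
  i=20: E-F = 25 → Z
  i=21: X-V =  2 → C
  shifts repeat with period 4: ZCCV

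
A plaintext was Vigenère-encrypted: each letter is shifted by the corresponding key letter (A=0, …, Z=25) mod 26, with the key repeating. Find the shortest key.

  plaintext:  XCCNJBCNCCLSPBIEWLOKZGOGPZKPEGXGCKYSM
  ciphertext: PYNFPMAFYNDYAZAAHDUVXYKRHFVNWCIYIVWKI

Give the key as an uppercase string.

SWLSGLY

  i= 0: P-X = 18 → S
  i= 1: Y-C = 22 → W
  i= 2: N-C = 11 → L
  i= 3: F-N = 18 → S
  i= 4: P-J =  6 → G
  i= 5: M-B = 11 → L
  i= 6: A-C = 24 → Y
  i= 7: F-N = 18 → S
  i= 8: Y-C = 22 → W
  i= 9: N-C = 11 → L
  i=10: D-L = 18 → S
  i=11: Y-S =  6 → G
  i=12: A-P = 11 → L
  i=13: Z-B = 24 → Y
  i=14: A-I = 18 → S
  i=15: A-E = 22 → W
  i=16: H-W = 11 → L
  i=17: D-L = 18 → S
  i=18: U-O =  6 → G
  i=19: V-K = 11 → L
  i=20: X-Z = 24 → Y
  i=21: Y-G = 18 → S
  i=22: K-O = 22 → W
  i=23: R-G = 11 → L
  i=24: H-P = 18 → S
  i=25: F-Z =  6 → G
  i=26: V-K = 11 → L
  i=27: N-P = 24 → Y
  i=28: W-E = 18 → S
  i=29: C-G = 22 → W
  i=30: I-X = 11 → L
  i=31: Y-G = 18 → S
  i=32: I-C =  6 → G
  i=33: V-K = 11 → L
  i=34: W-Y = 24 → Y
  i=35: K-S = 18 → S
  i=36: I-M = 22 → W
  shifts repeat with period 7: SWLSGLY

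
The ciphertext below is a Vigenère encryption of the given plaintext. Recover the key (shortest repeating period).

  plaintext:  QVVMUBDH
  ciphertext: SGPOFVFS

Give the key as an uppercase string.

CLU

  i= 0: S-Q =  2 → C
  i= 1: G-V = 11 → L
  i= 2: P-V = 20 → U
  i= 3: O-M =  2 → C
  i= 4: F-U = 11 → L
  i= 5: V-B = 20 → U
  i= 6: F-D =  2 → C
  i= 7: S-H = 11 → L
  shifts repeat with period 3: CLU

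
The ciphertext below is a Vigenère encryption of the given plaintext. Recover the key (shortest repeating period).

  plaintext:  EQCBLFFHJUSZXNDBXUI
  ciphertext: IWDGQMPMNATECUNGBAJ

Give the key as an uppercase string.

  i= 0: I-E =  4 → E
  i= 1: W-Q =  6 → G
  i= 2: D-C =  1 → B
  i= 3: G-B =  5 → F
  i= 4: Q-L =  5 → F
  i= 5: M-F =  7 → H
  i= 6: P-F = 10 → K
  i= 7: M-H =  5 → F
  i= 8: N-J =  4 → E
  i= 9: A-U =  6 → G
  i=10: T-S =  1 → B
  i=11: E-Z =  5 → F
  i=12: C-X =  5 → F
  i=13: U-N =  7 → H
  i=14: N-D = 10 → K
  i=15: G-B =  5 → F
  i=16: B-X =  4 → E
  i=17: A-U =  6 → G
  i=18: J-I =  1 → B
  shifts repeat with period 8: EGBFFHKF

EGBFFHKF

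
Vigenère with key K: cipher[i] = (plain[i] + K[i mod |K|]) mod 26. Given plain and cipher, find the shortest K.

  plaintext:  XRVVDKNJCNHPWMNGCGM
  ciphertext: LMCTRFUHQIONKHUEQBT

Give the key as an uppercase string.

OVHY

  i= 0: L-X = 14 → O
  i= 1: M-R = 21 → V
  i= 2: C-V =  7 → H
  i= 3: T-V = 24 → Y
  i= 4: R-D = 14 → O
  i= 5: F-K = 21 → V
  i= 6: U-N =  7 → H
  i= 7: H-J = 24 → Y
  i= 8: Q-C = 14 → O
  i= 9: I-N = 21 → V
  i=10: O-H =  7 → H
  i=11: N-P = 24 → Y
  i=12: K-W = 14 → O
  i=13: H-M = 21 → V
  i=14: U-N =  7 → H
  i=15: E-G = 24 → Y
  i=16: Q-C = 14 → O
  i=17: B-G = 21 → V
  i=18: T-M =  7 → H
  shifts repeat with period 4: OVHY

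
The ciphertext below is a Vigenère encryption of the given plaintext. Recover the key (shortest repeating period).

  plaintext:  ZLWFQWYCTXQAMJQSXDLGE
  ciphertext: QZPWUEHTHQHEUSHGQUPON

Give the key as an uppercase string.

ROTREIJ

  i= 0: Q-Z = 17 → R
  i= 1: Z-L = 14 → O
  i= 2: P-W = 19 → T
  i= 3: W-F = 17 → R
  i= 4: U-Q =  4 → E
  i= 5: E-W =  8 → I
  i= 6: H-Y =  9 → J
  i= 7: T-C = 17 → R
  i= 8: H-T = 14 → O
  i= 9: Q-X = 19 → T
  i=10: H-Q = 17 → R
  i=11: E-A =  4 → E
  i=12: U-M =  8 → I
  i=13: S-J =  9 → J
  i=14: H-Q = 17 → R
  i=15: G-S = 14 → O
  i=16: Q-X = 19 → T
  i=17: U-D = 17 → R
  i=18: P-L =  4 → E
  i=19: O-G =  8 → I
  i=20: N-E =  9 → J
  shifts repeat with period 7: ROTREIJ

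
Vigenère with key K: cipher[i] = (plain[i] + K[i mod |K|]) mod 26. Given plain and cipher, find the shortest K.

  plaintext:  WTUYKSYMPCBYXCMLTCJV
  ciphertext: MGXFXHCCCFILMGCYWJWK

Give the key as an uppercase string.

  i= 0: M-W = 16 → Q
  i= 1: G-T = 13 → N
  i= 2: X-U =  3 → D
  i= 3: F-Y =  7 → H
  i= 4: X-K = 13 → N
  i= 5: H-S = 15 → P
  i= 6: C-Y =  4 → E
  i= 7: C-M = 16 → Q
  i= 8: C-P = 13 → N
  i= 9: F-C =  3 → D
  i=10: I-B =  7 → H
  i=11: L-Y = 13 → N
  i=12: M-X = 15 → P
  i=13: G-C =  4 → E
  i=14: C-M = 16 → Q
  i=15: Y-L = 13 → N
  i=16: W-T =  3 → D
  i=17: J-C =  7 → H
  i=18: W-J = 13 → N
  i=19: K-V = 15 → P
  shifts repeat with period 7: QNDHNPE

QNDHNPE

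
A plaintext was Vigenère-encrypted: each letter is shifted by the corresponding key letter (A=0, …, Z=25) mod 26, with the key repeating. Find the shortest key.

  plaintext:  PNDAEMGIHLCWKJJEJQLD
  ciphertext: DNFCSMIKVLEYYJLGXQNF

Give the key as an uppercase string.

  i= 0: D-P = 14 → O
  i= 1: N-N =  0 → A
  i= 2: F-D =  2 → C
  i= 3: C-A =  2 → C
  i= 4: S-E = 14 → O
  i= 5: M-M =  0 → A
  i= 6: I-G =  2 → C
  i= 7: K-I =  2 → C
  i= 8: V-H = 14 → O
  i= 9: L-L =  0 → A
  i=10: E-C =  2 → C
  i=11: Y-W =  2 → C
  i=12: Y-K = 14 → O
  i=13: J-J =  0 → A
  i=14: L-J =  2 → C
  i=15: G-E =  2 → C
  i=16: X-J = 14 → O
  i=17: Q-Q =  0 → A
  i=18: N-L =  2 → C
  i=19: F-D =  2 → C
  shifts repeat with period 4: OACC

OACC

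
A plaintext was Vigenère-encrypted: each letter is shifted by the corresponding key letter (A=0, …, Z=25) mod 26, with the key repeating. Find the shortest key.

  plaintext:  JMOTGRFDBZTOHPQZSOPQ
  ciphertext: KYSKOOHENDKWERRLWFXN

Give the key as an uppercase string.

BMERIXC

  i= 0: K-J =  1 → B
  i= 1: Y-M = 12 → M
  i= 2: S-O =  4 → E
  i= 3: K-T = 17 → R
  i= 4: O-G =  8 → I
  i= 5: O-R = 23 → X
  i= 6: H-F =  2 → C
  i= 7: E-D =  1 → B
  i= 8: N-B = 12 → M
  i= 9: D-Z =  4 → E
  i=10: K-T = 17 → R
  i=11: W-O =  8 → I
  i=12: E-H = 23 → X
  i=13: R-P =  2 → C
  i=14: R-Q =  1 → B
  i=15: L-Z = 12 → M
  i=16: W-S =  4 → E
  i=17: F-O = 17 → R
  i=18: X-P =  8 → I
  i=19: N-Q = 23 → X
  shifts repeat with period 7: BMERIXC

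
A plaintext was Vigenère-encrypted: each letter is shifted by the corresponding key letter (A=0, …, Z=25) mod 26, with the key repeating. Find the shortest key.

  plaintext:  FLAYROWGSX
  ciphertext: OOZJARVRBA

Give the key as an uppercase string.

  i= 0: O-F =  9 → J
  i= 1: O-L =  3 → D
  i= 2: Z-A = 25 → Z
  i= 3: J-Y = 11 → L
  i= 4: A-R =  9 → J
  i= 5: R-O =  3 → D
  i= 6: V-W = 25 → Z
  i= 7: R-G = 11 → L
  i= 8: B-S =  9 → J
  i= 9: A-X =  3 → D
  shifts repeat with period 4: JDZL

JDZL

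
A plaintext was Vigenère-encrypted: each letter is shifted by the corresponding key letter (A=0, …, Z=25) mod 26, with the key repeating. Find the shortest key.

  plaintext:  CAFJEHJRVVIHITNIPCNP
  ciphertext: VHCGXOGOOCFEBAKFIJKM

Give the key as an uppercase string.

  i= 0: V-C = 19 → T
  i= 1: H-A =  7 → H
  i= 2: C-F = 23 → X
  i= 3: G-J = 23 → X
  i= 4: X-E = 19 → T
  i= 5: O-H =  7 → H
  i= 6: G-J = 23 → X
  i= 7: O-R = 23 → X
  i= 8: O-V = 19 → T
  i= 9: C-V =  7 → H
  i=10: F-I = 23 → X
  i=11: E-H = 23 → X
  i=12: B-I = 19 → T
  i=13: A-T =  7 → H
  i=14: K-N = 23 → X
  i=15: F-I = 23 → X
  i=16: I-P = 19 → T
  i=17: J-C =  7 → H
  i=18: K-N = 23 → X
  i=19: M-P = 23 → X
  shifts repeat with period 4: THXX

THXX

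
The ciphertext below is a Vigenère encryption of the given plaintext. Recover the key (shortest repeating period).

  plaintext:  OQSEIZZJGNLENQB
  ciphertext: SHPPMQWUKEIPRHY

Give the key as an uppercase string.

ERXL

  i= 0: S-O =  4 → E
  i= 1: H-Q = 17 → R
  i= 2: P-S = 23 → X
  i= 3: P-E = 11 → L
  i= 4: M-I =  4 → E
  i= 5: Q-Z = 17 → R
  i= 6: W-Z = 23 → X
  i= 7: U-J = 11 → L
  i= 8: K-G =  4 → E
  i= 9: E-N = 17 → R
  i=10: I-L = 23 → X
  i=11: P-E = 11 → L
  i=12: R-N =  4 → E
  i=13: H-Q = 17 → R
  i=14: Y-B = 23 → X
  shifts repeat with period 4: ERXL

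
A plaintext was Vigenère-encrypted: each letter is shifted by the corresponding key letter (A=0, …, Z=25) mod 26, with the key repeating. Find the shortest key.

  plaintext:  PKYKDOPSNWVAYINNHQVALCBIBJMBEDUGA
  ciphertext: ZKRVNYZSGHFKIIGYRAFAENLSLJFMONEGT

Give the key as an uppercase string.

  i= 0: Z-P = 10 → K
  i= 1: K-K =  0 → A
  i= 2: R-Y = 19 → T
  i= 3: V-K = 11 → L
  i= 4: N-D = 10 → K
  i= 5: Y-O = 10 → K
  i= 6: Z-P = 10 → K
  i= 7: S-S =  0 → A
  i= 8: G-N = 19 → T
  i= 9: H-W = 11 → L
  i=10: F-V = 10 → K
  i=11: K-A = 10 → K
  i=12: I-Y = 10 → K
  i=13: I-I =  0 → A
  i=14: G-N = 19 → T
  i=15: Y-N = 11 → L
  i=16: R-H = 10 → K
  i=17: A-Q = 10 → K
  i=18: F-V = 10 → K
  i=19: A-A =  0 → A
  i=20: E-L = 19 → T
  i=21: N-C = 11 → L
  i=22: L-B = 10 → K
  i=23: S-I = 10 → K
  i=24: L-B = 10 → K
  i=25: J-J =  0 → A
  i=26: F-M = 19 → T
  i=27: M-B = 11 → L
  i=28: O-E = 10 → K
  i=29: N-D = 10 → K
  i=30: E-U = 10 → K
  i=31: G-G =  0 → A
  i=32: T-A = 19 → T
  shifts repeat with period 6: KATLKK

KATLKK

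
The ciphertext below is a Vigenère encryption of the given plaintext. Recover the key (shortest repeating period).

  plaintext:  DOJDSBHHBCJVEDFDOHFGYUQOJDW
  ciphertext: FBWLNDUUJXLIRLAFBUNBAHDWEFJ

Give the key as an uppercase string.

  i= 0: F-D =  2 → C
  i= 1: B-O = 13 → N
  i= 2: W-J = 13 → N
  i= 3: L-D =  8 → I
  i= 4: N-S = 21 → V
  i= 5: D-B =  2 → C
  i= 6: U-H = 13 → N
  i= 7: U-H = 13 → N
  i= 8: J-B =  8 → I
  i= 9: X-C = 21 → V
  i=10: L-J =  2 → C
  i=11: I-V = 13 → N
  i=12: R-E = 13 → N
  i=13: L-D =  8 → I
  i=14: A-F = 21 → V
  i=15: F-D =  2 → C
  i=16: B-O = 13 → N
  i=17: U-H = 13 → N
  i=18: N-F =  8 → I
  i=19: B-G = 21 → V
  i=20: A-Y =  2 → C
  i=21: H-U = 13 → N
  i=22: D-Q = 13 → N
  i=23: W-O =  8 → I
  i=24: E-J = 21 → V
  i=25: F-D =  2 → C
  i=26: J-W = 13 → N
  shifts repeat with period 5: CNNIV

CNNIV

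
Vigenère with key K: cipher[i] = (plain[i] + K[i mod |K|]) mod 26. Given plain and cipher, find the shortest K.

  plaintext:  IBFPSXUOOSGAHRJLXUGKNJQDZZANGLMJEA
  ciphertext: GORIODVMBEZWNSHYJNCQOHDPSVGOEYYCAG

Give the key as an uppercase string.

YNMTWGB

  i= 0: G-I = 24 → Y
  i= 1: O-B = 13 → N
  i= 2: R-F = 12 → M
  i= 3: I-P = 19 → T
  i= 4: O-S = 22 → W
  i= 5: D-X =  6 → G
  i= 6: V-U =  1 → B
  i= 7: M-O = 24 → Y
  i= 8: B-O = 13 → N
  i= 9: E-S = 12 → M
  i=10: Z-G = 19 → T
  i=11: W-A = 22 → W
  i=12: N-H =  6 → G
  i=13: S-R =  1 → B
  i=14: H-J = 24 → Y
  i=15: Y-L = 13 → N
  i=16: J-X = 12 → M
  i=17: N-U = 19 → T
  i=18: C-G = 22 → W
  i=19: Q-K =  6 → G
  i=20: O-N =  1 → B
  i=21: H-J = 24 → Y
  i=22: D-Q = 13 → N
  i=23: P-D = 12 → M
  i=24: S-Z = 19 → T
  i=25: V-Z = 22 → W
  i=26: G-A =  6 → G
  i=27: O-N =  1 → B
  i=28: E-G = 24 → Y
  i=29: Y-L = 13 → N
  i=30: Y-M = 12 → M
  i=31: C-J = 19 → T
  i=32: A-E = 22 → W
  i=33: G-A =  6 → G
  shifts repeat with period 7: YNMTWGB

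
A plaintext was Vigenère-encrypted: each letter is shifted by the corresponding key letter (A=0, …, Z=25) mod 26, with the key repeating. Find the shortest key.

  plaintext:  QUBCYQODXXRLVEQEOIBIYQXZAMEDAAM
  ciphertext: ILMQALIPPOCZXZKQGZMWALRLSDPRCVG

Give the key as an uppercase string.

SRLOCVUM

  i= 0: I-Q = 18 → S
  i= 1: L-U = 17 → R
  i= 2: M-B = 11 → L
  i= 3: Q-C = 14 → O
  i= 4: A-Y =  2 → C
  i= 5: L-Q = 21 → V
  i= 6: I-O = 20 → U
  i= 7: P-D = 12 → M
  i= 8: P-X = 18 → S
  i= 9: O-X = 17 → R
  i=10: C-R = 11 → L
  i=11: Z-L = 14 → O
  i=12: X-V =  2 → C
  i=13: Z-E = 21 → V
  i=14: K-Q = 20 → U
  i=15: Q-E = 12 → M
  i=16: G-O = 18 → S
  i=17: Z-I = 17 → R
  i=18: M-B = 11 → L
  i=19: W-I = 14 → O
  i=20: A-Y =  2 → C
  i=21: L-Q = 21 → V
  i=22: R-X = 20 → U
  i=23: L-Z = 12 → M
  i=24: S-A = 18 → S
  i=25: D-M = 17 → R
  i=26: P-E = 11 → L
  i=27: R-D = 14 → O
  i=28: C-A =  2 → C
  i=29: V-A = 21 → V
  i=30: G-M = 20 → U
  shifts repeat with period 8: SRLOCVUM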